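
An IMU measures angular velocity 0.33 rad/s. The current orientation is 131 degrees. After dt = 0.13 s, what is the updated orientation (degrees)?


delta_theta = w * dt = 0.33 * 0.13 = 0.0429 rad
= 2.458 deg
theta_new = 131 + 2.458 = 133.458 deg


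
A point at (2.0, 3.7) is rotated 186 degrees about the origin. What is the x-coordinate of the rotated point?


x' = x*cos(theta) - y*sin(theta)
cos(186 deg) = -0.9945, sin(186 deg) = -0.1045
x' = 2.0 * -0.9945 - 3.7 * -0.1045
= -1.989 - -0.3868
= -1.6023


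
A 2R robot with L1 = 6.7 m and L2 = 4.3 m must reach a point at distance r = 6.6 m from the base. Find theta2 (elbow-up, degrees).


cos(theta2) = (r^2 - L1^2 - L2^2) / (2*L1*L2)
cos(theta2) = (43.56 - 44.89 - 18.49) / 57.62
cos(theta2) = -0.343978
theta2 = 110.1194 degrees


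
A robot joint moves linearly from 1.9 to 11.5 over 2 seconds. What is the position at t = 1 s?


s = t/T = 1/2 = 0.5
p(t) = p0 + (pf-p0)*s
= 1.9 + (11.5 - 1.9) * 0.5
= 6.7


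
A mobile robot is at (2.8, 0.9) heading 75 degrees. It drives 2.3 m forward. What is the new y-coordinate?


y_new = y0 + d*sin(theta)
= 0.9 + 2.3*sin(75)
= 0.9 + 2.2216
= 3.1216


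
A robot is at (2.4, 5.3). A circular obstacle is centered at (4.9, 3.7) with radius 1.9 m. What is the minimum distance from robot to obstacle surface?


center_dist = sqrt((2.4-4.9)^2 + (5.3-3.7)^2)
= sqrt(6.25 + 2.56)
= 2.9682
min_dist = center_dist - radius = 2.9682 - 1.9 = 1.0682 m


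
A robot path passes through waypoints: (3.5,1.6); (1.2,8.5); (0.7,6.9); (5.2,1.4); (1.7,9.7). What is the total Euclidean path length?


Segment lengths:
  seg1 = sqrt((-2.3)^2 + (6.9)^2) = 7.2732
  seg2 = sqrt((-0.5)^2 + (-1.6)^2) = 1.6763
  seg3 = sqrt((4.5)^2 + (-5.5)^2) = 7.1063
  seg4 = sqrt((-3.5)^2 + (8.3)^2) = 9.0078
Total = 25.0637


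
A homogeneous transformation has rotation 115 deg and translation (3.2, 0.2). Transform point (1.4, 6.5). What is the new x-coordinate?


x' = cos(theta)*px - sin(theta)*py + tx
= -0.4226*1.4 - 0.9063*6.5 + 3.2
= -3.2827


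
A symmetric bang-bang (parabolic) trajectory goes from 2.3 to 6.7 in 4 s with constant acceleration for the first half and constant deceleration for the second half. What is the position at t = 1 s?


Symmetric rest-to-rest: each phase covers (pf-p0)/2 in time T/2. 0.5*a*(T/2)^2 = (pf-p0)/2 => a = 4*(pf-p0)/T^2
a = 4*(6.7-2.3)/4^2 = 1.1
t = 1 is in the acceleration phase (t <= T/2).
p = p0 + 0.5*a*t^2 = 2.3 + 0.5*1.1*1^2
= 2.85


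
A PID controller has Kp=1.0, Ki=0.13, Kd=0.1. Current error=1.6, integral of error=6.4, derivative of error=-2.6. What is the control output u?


u = Kp*e + Ki*int(e) + Kd*de/dt
= 1.0*1.6 + 0.13*6.4 + 0.1*(-2.6)
= 1.6 + 0.832 + -0.26
= 2.172


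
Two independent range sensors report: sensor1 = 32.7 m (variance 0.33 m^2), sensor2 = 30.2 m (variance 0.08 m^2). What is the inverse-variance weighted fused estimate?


w1 = (1/var1) / (1/var1 + 1/var2)
   = 3.0303 / (3.0303 + 12.5) = 0.1951
w2 = 1 - w1 = 0.8049
fused = w1*s1 + w2*s2 = 6.3805 + 24.3073
= 30.6878 m


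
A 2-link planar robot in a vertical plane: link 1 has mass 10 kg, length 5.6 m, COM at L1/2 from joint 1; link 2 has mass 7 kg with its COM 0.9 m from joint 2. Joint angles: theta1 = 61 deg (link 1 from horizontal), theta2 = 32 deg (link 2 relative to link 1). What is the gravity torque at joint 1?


Horizontal distance from joint 1 to link-1 COM:
  x_c1 = (L1/2)*cos(t1) = 2.8 * 0.4848 = 1.3575 m
Horizontal distance from joint 1 to link-2 COM:
  x_c2 = L1*cos(t1) + Lc2*cos(t1+t2)
       = 5.6*0.4848 + 0.9*-0.0523 = 2.6678 m
tau1 = m1*g*x_c1 + m2*g*x_c2
     = 10*9.81*1.3575 + 7*9.81*2.6678
     = 133.1675 + 183.2
     = 316.3675 Nm


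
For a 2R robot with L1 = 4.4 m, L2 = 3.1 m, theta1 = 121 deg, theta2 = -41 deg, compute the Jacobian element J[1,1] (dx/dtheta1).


J[1,1] = -L1*sin(t1) - L2*sin(t1+t2)
= -4.4*sin(121) - 3.1*sin(80)
= -6.8244


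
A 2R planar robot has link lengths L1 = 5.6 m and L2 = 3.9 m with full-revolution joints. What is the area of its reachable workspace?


r_max = L1 + L2 = 9.5 m
r_min = |L1 - L2| = 1.7 m
Area = pi*(r_max^2 - r_min^2)
= pi*(90.25 - 2.89)
= pi * 87.36
= 274.4495 m^2


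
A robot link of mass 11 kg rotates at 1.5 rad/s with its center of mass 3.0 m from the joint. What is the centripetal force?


F = m * omega^2 * r
= 11 * 1.5^2 * 3.0
= 11 * 2.25 * 3.0
= 74.25 N


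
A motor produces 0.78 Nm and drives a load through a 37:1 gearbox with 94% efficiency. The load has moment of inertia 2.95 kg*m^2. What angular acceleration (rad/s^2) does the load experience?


tau_out = tau_motor * N * eta
= 0.78 * 37 * 0.94 = 27.1284 Nm
alpha = tau_out / I = 27.1284 / 2.95
= 9.1961 rad/s^2


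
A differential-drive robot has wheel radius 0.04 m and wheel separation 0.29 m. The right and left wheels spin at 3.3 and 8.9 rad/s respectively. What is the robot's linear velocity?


vR = r*wR = 0.04*3.3 = 0.132 m/s
vL = r*wL = 0.04*8.9 = 0.356 m/s
v = (vR+vL)/2 = 0.244 m/s
omega = (vR-vL)/L = -0.7724 rad/s
linear velocity = 0.244 m/s


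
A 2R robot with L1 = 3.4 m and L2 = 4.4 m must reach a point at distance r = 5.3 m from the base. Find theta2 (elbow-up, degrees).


cos(theta2) = (r^2 - L1^2 - L2^2) / (2*L1*L2)
cos(theta2) = (28.09 - 11.56 - 19.36) / 29.92
cos(theta2) = -0.094586
theta2 = 95.4275 degrees


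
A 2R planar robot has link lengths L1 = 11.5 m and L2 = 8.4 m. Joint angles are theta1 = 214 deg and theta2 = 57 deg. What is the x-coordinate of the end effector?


Convert angles to radians: theta1 = 3.735, theta2 = 0.9948
x = L1*cos(theta1) + L2*cos(theta1+theta2)
x = -9.5339 + 0.1466
x = -9.3873


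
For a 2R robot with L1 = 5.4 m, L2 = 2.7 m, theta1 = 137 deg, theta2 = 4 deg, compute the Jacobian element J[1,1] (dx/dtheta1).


J[1,1] = -L1*sin(t1) - L2*sin(t1+t2)
= -5.4*sin(137) - 2.7*sin(141)
= -5.382


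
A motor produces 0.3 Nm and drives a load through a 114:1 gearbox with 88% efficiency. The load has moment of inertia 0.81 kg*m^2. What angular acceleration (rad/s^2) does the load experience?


tau_out = tau_motor * N * eta
= 0.3 * 114 * 0.88 = 30.096 Nm
alpha = tau_out / I = 30.096 / 0.81
= 37.1556 rad/s^2


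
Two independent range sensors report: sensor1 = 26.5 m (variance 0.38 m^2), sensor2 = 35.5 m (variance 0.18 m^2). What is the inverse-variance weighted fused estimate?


w1 = (1/var1) / (1/var1 + 1/var2)
   = 2.6316 / (2.6316 + 5.5556) = 0.3214
w2 = 1 - w1 = 0.6786
fused = w1*s1 + w2*s2 = 8.5179 + 24.0893
= 32.6071 m


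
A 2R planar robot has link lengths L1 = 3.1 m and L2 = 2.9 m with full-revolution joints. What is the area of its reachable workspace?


r_max = L1 + L2 = 6.0 m
r_min = |L1 - L2| = 0.2 m
Area = pi*(r_max^2 - r_min^2)
= pi*(36.0 - 0.04)
= pi * 35.96
= 112.9717 m^2


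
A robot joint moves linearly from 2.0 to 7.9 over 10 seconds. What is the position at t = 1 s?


s = t/T = 1/10 = 0.1
p(t) = p0 + (pf-p0)*s
= 2.0 + (7.9 - 2.0) * 0.1
= 2.59


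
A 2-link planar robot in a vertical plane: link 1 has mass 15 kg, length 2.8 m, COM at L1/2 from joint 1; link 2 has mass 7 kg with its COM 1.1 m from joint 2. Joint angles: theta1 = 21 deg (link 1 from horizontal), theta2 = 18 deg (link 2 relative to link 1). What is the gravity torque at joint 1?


Horizontal distance from joint 1 to link-1 COM:
  x_c1 = (L1/2)*cos(t1) = 1.4 * 0.9336 = 1.307 m
Horizontal distance from joint 1 to link-2 COM:
  x_c2 = L1*cos(t1) + Lc2*cos(t1+t2)
       = 2.8*0.9336 + 1.1*0.7771 = 3.4689 m
tau1 = m1*g*x_c1 + m2*g*x_c2
     = 15*9.81*1.307 + 7*9.81*3.4689
     = 192.3269 + 238.2084
     = 430.5353 Nm


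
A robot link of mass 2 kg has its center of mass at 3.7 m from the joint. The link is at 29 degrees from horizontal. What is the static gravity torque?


tau = m*g*L*cos(angle)
= 2 * 9.81 * 3.7 * cos(29 deg)
= 2 * 9.81 * 3.7 * 0.8746
= 63.4921 Nm


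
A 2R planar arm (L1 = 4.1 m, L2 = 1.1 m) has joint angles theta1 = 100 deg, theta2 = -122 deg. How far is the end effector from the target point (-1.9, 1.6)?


End effector via forward kinematics:
x = L1*cos(t1) + L2*cos(t1+t2) = 0.3079
y = L1*sin(t1) + L2*sin(t1+t2) = 3.6256
Distance to target:
d = sqrt((-1.9 - 0.3079)^2 + (1.6 - 3.6256)^2)
= sqrt(4.875 + 4.1032)
= 2.9964 m


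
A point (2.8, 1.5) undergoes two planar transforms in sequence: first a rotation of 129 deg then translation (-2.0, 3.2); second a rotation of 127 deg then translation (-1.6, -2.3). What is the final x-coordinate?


After transform 1:
x1 = cos(129)*2.8 - sin(129)*1.5 + -2.0 = -4.9278
y1 = sin(129)*2.8 + cos(129)*1.5 + 3.2 = 4.432
After transform 2:
x2 = cos(127)*-4.9278 - sin(127)*4.432 + -1.6
= -2.1739


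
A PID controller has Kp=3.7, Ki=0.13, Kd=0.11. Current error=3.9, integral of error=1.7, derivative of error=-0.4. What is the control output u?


u = Kp*e + Ki*int(e) + Kd*de/dt
= 3.7*3.9 + 0.13*1.7 + 0.11*(-0.4)
= 14.43 + 0.221 + -0.044
= 14.607


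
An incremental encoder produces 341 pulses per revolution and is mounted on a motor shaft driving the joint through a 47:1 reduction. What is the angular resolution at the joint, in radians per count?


counts per rev = 341
effective counts at joint = 341 * 47 = 16027
resolution = 2*pi / 16027
= 3.9204e-04 rad/count


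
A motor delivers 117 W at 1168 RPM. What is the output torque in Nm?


omega = 1168 * 2*pi/60 = 122.3127 rad/s
tau = P / omega = 117 / 122.3127
= 0.9566 Nm


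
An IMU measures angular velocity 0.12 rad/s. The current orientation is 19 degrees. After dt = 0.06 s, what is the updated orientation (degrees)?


delta_theta = w * dt = 0.12 * 0.06 = 0.0072 rad
= 0.4125 deg
theta_new = 19 + 0.4125 = 19.4125 deg


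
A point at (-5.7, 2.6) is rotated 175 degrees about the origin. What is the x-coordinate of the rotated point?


x' = x*cos(theta) - y*sin(theta)
cos(175 deg) = -0.9962, sin(175 deg) = 0.0872
x' = -5.7 * -0.9962 - 2.6 * 0.0872
= 5.6783 - 0.2266
= 5.4517


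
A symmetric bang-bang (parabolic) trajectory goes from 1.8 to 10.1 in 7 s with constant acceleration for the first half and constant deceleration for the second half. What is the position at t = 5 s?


Symmetric rest-to-rest: each phase covers (pf-p0)/2 in time T/2. 0.5*a*(T/2)^2 = (pf-p0)/2 => a = 4*(pf-p0)/T^2
a = 4*(10.1-1.8)/7^2 = 0.6776
t = 5 is in the deceleration phase (t > T/2).
p = pf - 0.5*a*(T-t)^2 = 10.1 - 0.5*0.6776*2^2
= 8.7449


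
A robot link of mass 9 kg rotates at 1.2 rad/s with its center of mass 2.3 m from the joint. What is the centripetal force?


F = m * omega^2 * r
= 9 * 1.2^2 * 2.3
= 9 * 1.44 * 2.3
= 29.808 N


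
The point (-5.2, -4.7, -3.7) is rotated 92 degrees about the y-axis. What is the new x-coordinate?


Rotation about y-axis: x' = x*cos(theta) + z*sin(theta)
= -5.2 * -0.0349 + -3.7 * 0.9994
= -3.5163


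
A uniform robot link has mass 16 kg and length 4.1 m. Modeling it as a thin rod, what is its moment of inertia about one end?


I = (1/3) * m * L^2
= (1/3) * 16 * 4.1^2
= 0.333333 * 16 * 16.81
= 89.6533 kg*m^2


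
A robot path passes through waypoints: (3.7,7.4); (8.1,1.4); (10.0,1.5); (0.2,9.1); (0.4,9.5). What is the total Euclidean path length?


Segment lengths:
  seg1 = sqrt((4.4)^2 + (-6.0)^2) = 7.4404
  seg2 = sqrt((1.9)^2 + (0.1)^2) = 1.9026
  seg3 = sqrt((-9.8)^2 + (7.6)^2) = 12.4016
  seg4 = sqrt((0.2)^2 + (0.4)^2) = 0.4472
Total = 22.1919


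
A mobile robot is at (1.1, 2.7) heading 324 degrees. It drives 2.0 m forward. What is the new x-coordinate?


x_new = x0 + d*cos(theta)
= 1.1 + 2.0*cos(324)
= 1.1 + 1.618
= 2.718


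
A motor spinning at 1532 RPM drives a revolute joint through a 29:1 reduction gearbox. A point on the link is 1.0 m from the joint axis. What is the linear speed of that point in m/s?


omega_motor = 1532 * 2*pi/60 = 160.4307 rad/s
omega_joint = omega_motor / 29 = 5.5321 rad/s
v = omega_joint * r = 5.5321 * 1.0
= 5.5321 m/s


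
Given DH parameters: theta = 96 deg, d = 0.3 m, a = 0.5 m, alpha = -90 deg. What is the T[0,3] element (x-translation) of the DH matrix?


T[0,3] = a * cos(theta)
= 0.5 * cos(96 deg)
= 0.5 * -0.1045
= -0.0523


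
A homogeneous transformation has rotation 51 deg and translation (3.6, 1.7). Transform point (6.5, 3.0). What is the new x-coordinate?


x' = cos(theta)*px - sin(theta)*py + tx
= 0.6293*6.5 - 0.7771*3.0 + 3.6
= 5.3591


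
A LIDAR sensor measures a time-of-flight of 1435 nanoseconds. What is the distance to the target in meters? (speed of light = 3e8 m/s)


tof = 1435 ns = 1.435e-06 s
dist = c * tof / 2
= 3e8 * 1.435e-06 / 2
= 215.25 m


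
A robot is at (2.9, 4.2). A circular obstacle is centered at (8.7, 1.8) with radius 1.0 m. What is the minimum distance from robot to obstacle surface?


center_dist = sqrt((2.9-8.7)^2 + (4.2-1.8)^2)
= sqrt(33.64 + 5.76)
= 6.2769
min_dist = center_dist - radius = 6.2769 - 1.0 = 5.2769 m


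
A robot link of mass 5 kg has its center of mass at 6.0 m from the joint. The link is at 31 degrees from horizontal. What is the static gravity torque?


tau = m*g*L*cos(angle)
= 5 * 9.81 * 6.0 * cos(31 deg)
= 5 * 9.81 * 6.0 * 0.8572
= 252.2643 Nm


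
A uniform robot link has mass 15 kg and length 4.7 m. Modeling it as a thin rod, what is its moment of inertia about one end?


I = (1/3) * m * L^2
= (1/3) * 15 * 4.7^2
= 0.333333 * 15 * 22.09
= 110.45 kg*m^2


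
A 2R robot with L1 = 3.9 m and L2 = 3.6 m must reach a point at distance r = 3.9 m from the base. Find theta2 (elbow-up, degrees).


cos(theta2) = (r^2 - L1^2 - L2^2) / (2*L1*L2)
cos(theta2) = (15.21 - 15.21 - 12.96) / 28.08
cos(theta2) = -0.461538
theta2 = 117.4864 degrees


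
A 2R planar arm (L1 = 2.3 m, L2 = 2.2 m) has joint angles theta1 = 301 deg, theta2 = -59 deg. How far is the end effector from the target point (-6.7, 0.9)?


End effector via forward kinematics:
x = L1*cos(t1) + L2*cos(t1+t2) = 0.1518
y = L1*sin(t1) + L2*sin(t1+t2) = -3.914
Distance to target:
d = sqrt((-6.7 - 0.1518)^2 + (0.9 - -3.914)^2)
= sqrt(46.9465 + 23.1743)
= 8.3738 m


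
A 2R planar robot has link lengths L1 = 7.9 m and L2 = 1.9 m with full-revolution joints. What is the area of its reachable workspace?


r_max = L1 + L2 = 9.8 m
r_min = |L1 - L2| = 6.0 m
Area = pi*(r_max^2 - r_min^2)
= pi*(96.04 - 36.0)
= pi * 60.04
= 188.6212 m^2


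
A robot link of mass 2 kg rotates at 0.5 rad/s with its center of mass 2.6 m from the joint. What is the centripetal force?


F = m * omega^2 * r
= 2 * 0.5^2 * 2.6
= 2 * 0.25 * 2.6
= 1.3 N


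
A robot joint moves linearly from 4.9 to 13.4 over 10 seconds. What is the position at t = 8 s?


s = t/T = 8/10 = 0.8
p(t) = p0 + (pf-p0)*s
= 4.9 + (13.4 - 4.9) * 0.8
= 11.7


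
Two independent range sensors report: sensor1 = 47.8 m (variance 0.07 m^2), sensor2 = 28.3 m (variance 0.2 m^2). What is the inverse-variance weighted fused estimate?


w1 = (1/var1) / (1/var1 + 1/var2)
   = 14.2857 / (14.2857 + 5.0) = 0.7407
w2 = 1 - w1 = 0.2593
fused = w1*s1 + w2*s2 = 35.4074 + 7.337
= 42.7444 m


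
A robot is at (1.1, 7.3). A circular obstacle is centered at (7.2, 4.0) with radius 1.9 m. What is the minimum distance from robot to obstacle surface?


center_dist = sqrt((1.1-7.2)^2 + (7.3-4.0)^2)
= sqrt(37.21 + 10.89)
= 6.9354
min_dist = center_dist - radius = 6.9354 - 1.9 = 5.0354 m


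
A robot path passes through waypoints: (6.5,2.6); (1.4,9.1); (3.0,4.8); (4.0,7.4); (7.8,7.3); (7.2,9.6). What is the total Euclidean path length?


Segment lengths:
  seg1 = sqrt((-5.1)^2 + (6.5)^2) = 8.262
  seg2 = sqrt((1.6)^2 + (-4.3)^2) = 4.588
  seg3 = sqrt((1.0)^2 + (2.6)^2) = 2.7857
  seg4 = sqrt((3.8)^2 + (-0.1)^2) = 3.8013
  seg5 = sqrt((-0.6)^2 + (2.3)^2) = 2.377
Total = 21.814


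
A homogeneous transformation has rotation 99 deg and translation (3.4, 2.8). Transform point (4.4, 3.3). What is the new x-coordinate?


x' = cos(theta)*px - sin(theta)*py + tx
= -0.1564*4.4 - 0.9877*3.3 + 3.4
= -0.5477


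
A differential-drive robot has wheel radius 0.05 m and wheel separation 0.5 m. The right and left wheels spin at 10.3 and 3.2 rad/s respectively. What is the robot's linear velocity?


vR = r*wR = 0.05*10.3 = 0.515 m/s
vL = r*wL = 0.05*3.2 = 0.16 m/s
v = (vR+vL)/2 = 0.3375 m/s
omega = (vR-vL)/L = 0.71 rad/s
linear velocity = 0.3375 m/s


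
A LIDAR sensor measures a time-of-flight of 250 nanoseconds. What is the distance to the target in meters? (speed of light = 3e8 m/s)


tof = 250 ns = 2.5e-07 s
dist = c * tof / 2
= 3e8 * 2.5e-07 / 2
= 37.5 m


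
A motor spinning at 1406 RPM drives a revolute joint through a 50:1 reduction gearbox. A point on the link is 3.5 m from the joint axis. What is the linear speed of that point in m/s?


omega_motor = 1406 * 2*pi/60 = 147.236 rad/s
omega_joint = omega_motor / 50 = 2.9447 rad/s
v = omega_joint * r = 2.9447 * 3.5
= 10.3065 m/s


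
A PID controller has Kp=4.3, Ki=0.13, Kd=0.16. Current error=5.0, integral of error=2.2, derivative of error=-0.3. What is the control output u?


u = Kp*e + Ki*int(e) + Kd*de/dt
= 4.3*5.0 + 0.13*2.2 + 0.16*(-0.3)
= 21.5 + 0.286 + -0.048
= 21.738


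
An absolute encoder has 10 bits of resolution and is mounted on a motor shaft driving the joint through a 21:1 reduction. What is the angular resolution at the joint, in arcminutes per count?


counts = 2^10 = 1024
effective counts at joint = 1024 * 21 = 21504
resolution = 360*60 / 21504
= 1.0045 arcmin/count


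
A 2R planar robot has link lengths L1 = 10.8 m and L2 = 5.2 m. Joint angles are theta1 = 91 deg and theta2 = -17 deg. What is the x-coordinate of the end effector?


Convert angles to radians: theta1 = 1.5882, theta2 = -0.2967
x = L1*cos(theta1) + L2*cos(theta1+theta2)
x = -0.1885 + 1.4333
x = 1.2448


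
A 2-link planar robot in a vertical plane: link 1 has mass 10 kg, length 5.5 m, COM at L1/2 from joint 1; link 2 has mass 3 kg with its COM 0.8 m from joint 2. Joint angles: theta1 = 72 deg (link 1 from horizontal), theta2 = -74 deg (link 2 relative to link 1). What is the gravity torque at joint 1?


Horizontal distance from joint 1 to link-1 COM:
  x_c1 = (L1/2)*cos(t1) = 2.75 * 0.309 = 0.8498 m
Horizontal distance from joint 1 to link-2 COM:
  x_c2 = L1*cos(t1) + Lc2*cos(t1+t2)
       = 5.5*0.309 + 0.8*0.9994 = 2.4991 m
tau1 = m1*g*x_c1 + m2*g*x_c2
     = 10*9.81*0.8498 + 3*9.81*2.4991
     = 83.3651 + 73.5487
     = 156.9138 Nm


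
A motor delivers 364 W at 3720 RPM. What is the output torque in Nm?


omega = 3720 * 2*pi/60 = 389.5575 rad/s
tau = P / omega = 364 / 389.5575
= 0.9344 Nm


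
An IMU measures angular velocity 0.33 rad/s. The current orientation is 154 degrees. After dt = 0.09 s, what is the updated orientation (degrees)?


delta_theta = w * dt = 0.33 * 0.09 = 0.0297 rad
= 1.7017 deg
theta_new = 154 + 1.7017 = 155.7017 deg


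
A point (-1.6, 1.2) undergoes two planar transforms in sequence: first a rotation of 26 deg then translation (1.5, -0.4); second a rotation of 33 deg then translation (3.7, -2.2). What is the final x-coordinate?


After transform 1:
x1 = cos(26)*-1.6 - sin(26)*1.2 + 1.5 = -0.4641
y1 = sin(26)*-1.6 + cos(26)*1.2 + -0.4 = -0.0228
After transform 2:
x2 = cos(33)*-0.4641 - sin(33)*-0.0228 + 3.7
= 3.3232


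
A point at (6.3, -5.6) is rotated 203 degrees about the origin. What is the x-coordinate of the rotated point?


x' = x*cos(theta) - y*sin(theta)
cos(203 deg) = -0.9205, sin(203 deg) = -0.3907
x' = 6.3 * -0.9205 - -5.6 * -0.3907
= -5.7992 - 2.1881
= -7.9873


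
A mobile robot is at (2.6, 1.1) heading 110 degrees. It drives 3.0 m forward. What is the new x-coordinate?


x_new = x0 + d*cos(theta)
= 2.6 + 3.0*cos(110)
= 2.6 + -1.0261
= 1.5739


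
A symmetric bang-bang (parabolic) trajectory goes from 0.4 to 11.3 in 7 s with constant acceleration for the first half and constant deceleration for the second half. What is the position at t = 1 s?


Symmetric rest-to-rest: each phase covers (pf-p0)/2 in time T/2. 0.5*a*(T/2)^2 = (pf-p0)/2 => a = 4*(pf-p0)/T^2
a = 4*(11.3-0.4)/7^2 = 0.8898
t = 1 is in the acceleration phase (t <= T/2).
p = p0 + 0.5*a*t^2 = 0.4 + 0.5*0.8898*1^2
= 0.8449


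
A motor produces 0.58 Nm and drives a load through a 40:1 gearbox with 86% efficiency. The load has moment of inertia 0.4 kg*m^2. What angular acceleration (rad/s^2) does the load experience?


tau_out = tau_motor * N * eta
= 0.58 * 40 * 0.86 = 19.952 Nm
alpha = tau_out / I = 19.952 / 0.4
= 49.88 rad/s^2


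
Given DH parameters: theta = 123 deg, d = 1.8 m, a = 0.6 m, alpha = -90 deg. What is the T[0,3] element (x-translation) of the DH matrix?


T[0,3] = a * cos(theta)
= 0.6 * cos(123 deg)
= 0.6 * -0.5446
= -0.3268


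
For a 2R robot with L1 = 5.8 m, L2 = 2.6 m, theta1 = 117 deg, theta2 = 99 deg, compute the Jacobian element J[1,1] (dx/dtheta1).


J[1,1] = -L1*sin(t1) - L2*sin(t1+t2)
= -5.8*sin(117) - 2.6*sin(216)
= -3.6396


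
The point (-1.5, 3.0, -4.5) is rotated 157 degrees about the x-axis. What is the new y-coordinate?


Rotation about x-axis: y' = y*cos(theta) - z*sin(theta)
= 3.0 * -0.9205 - -4.5 * 0.3907
= -1.0032


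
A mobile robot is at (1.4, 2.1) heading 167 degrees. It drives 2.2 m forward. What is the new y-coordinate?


y_new = y0 + d*sin(theta)
= 2.1 + 2.2*sin(167)
= 2.1 + 0.4949
= 2.5949


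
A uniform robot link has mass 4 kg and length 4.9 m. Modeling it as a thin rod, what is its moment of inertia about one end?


I = (1/3) * m * L^2
= (1/3) * 4 * 4.9^2
= 0.333333 * 4 * 24.01
= 32.0133 kg*m^2


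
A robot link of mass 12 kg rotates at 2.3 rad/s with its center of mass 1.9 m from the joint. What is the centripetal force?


F = m * omega^2 * r
= 12 * 2.3^2 * 1.9
= 12 * 5.29 * 1.9
= 120.612 N


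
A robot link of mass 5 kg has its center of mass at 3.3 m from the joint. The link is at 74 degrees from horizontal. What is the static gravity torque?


tau = m*g*L*cos(angle)
= 5 * 9.81 * 3.3 * cos(74 deg)
= 5 * 9.81 * 3.3 * 0.2756
= 44.616 Nm


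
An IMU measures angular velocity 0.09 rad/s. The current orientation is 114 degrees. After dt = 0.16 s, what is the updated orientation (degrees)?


delta_theta = w * dt = 0.09 * 0.16 = 0.0144 rad
= 0.8251 deg
theta_new = 114 + 0.8251 = 114.8251 deg


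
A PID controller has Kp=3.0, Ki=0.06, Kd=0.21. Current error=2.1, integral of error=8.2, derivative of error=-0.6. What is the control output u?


u = Kp*e + Ki*int(e) + Kd*de/dt
= 3.0*2.1 + 0.06*8.2 + 0.21*(-0.6)
= 6.3 + 0.492 + -0.126
= 6.666


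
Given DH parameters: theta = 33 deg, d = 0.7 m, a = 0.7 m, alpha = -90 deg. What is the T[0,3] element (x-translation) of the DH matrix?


T[0,3] = a * cos(theta)
= 0.7 * cos(33 deg)
= 0.7 * 0.8387
= 0.5871


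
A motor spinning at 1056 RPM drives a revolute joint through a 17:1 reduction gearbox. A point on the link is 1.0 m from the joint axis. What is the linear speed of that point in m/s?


omega_motor = 1056 * 2*pi/60 = 110.5841 rad/s
omega_joint = omega_motor / 17 = 6.5049 rad/s
v = omega_joint * r = 6.5049 * 1.0
= 6.5049 m/s


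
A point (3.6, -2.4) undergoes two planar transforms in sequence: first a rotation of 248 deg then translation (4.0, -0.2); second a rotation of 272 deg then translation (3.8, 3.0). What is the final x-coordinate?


After transform 1:
x1 = cos(248)*3.6 - sin(248)*-2.4 + 4.0 = 0.4262
y1 = sin(248)*3.6 + cos(248)*-2.4 + -0.2 = -2.6388
After transform 2:
x2 = cos(272)*0.4262 - sin(272)*-2.6388 + 3.8
= 1.1777


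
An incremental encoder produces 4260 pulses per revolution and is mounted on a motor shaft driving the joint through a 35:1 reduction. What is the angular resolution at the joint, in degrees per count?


counts per rev = 4260
effective counts at joint = 4260 * 35 = 149100
resolution = 360 / 149100
= 0.0024 deg/count


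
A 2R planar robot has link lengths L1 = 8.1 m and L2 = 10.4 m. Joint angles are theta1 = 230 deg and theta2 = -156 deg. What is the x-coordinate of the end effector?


Convert angles to radians: theta1 = 4.0143, theta2 = -2.7227
x = L1*cos(theta1) + L2*cos(theta1+theta2)
x = -5.2066 + 2.8666
x = -2.34


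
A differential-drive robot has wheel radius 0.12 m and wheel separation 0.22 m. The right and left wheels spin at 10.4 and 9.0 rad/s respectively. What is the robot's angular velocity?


vR = r*wR = 0.12*10.4 = 1.248 m/s
vL = r*wL = 0.12*9.0 = 1.08 m/s
v = (vR+vL)/2 = 1.164 m/s
omega = (vR-vL)/L = 0.7636 rad/s
angular velocity = 0.7636 rad/s


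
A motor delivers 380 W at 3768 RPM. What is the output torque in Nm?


omega = 3768 * 2*pi/60 = 394.584 rad/s
tau = P / omega = 380 / 394.584
= 0.963 Nm


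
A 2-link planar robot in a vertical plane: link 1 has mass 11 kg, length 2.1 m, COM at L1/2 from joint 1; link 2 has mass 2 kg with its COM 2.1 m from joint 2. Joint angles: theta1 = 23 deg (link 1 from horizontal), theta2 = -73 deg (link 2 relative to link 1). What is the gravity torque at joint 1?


Horizontal distance from joint 1 to link-1 COM:
  x_c1 = (L1/2)*cos(t1) = 1.05 * 0.9205 = 0.9665 m
Horizontal distance from joint 1 to link-2 COM:
  x_c2 = L1*cos(t1) + Lc2*cos(t1+t2)
       = 2.1*0.9205 + 2.1*0.6428 = 3.2829 m
tau1 = m1*g*x_c1 + m2*g*x_c2
     = 11*9.81*0.9665 + 2*9.81*3.2829
     = 104.2983 + 64.4108
     = 168.709 Nm


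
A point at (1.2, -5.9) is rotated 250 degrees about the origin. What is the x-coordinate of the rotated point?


x' = x*cos(theta) - y*sin(theta)
cos(250 deg) = -0.342, sin(250 deg) = -0.9397
x' = 1.2 * -0.342 - -5.9 * -0.9397
= -0.4104 - 5.5442
= -5.9546


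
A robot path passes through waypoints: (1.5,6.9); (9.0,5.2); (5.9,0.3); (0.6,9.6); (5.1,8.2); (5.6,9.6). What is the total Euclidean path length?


Segment lengths:
  seg1 = sqrt((7.5)^2 + (-1.7)^2) = 7.6903
  seg2 = sqrt((-3.1)^2 + (-4.9)^2) = 5.7983
  seg3 = sqrt((-5.3)^2 + (9.3)^2) = 10.7042
  seg4 = sqrt((4.5)^2 + (-1.4)^2) = 4.7127
  seg5 = sqrt((0.5)^2 + (1.4)^2) = 1.4866
Total = 30.3921


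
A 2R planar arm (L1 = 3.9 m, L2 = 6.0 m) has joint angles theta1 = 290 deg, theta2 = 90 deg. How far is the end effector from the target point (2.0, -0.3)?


End effector via forward kinematics:
x = L1*cos(t1) + L2*cos(t1+t2) = 6.972
y = L1*sin(t1) + L2*sin(t1+t2) = -1.6127
Distance to target:
d = sqrt((2.0 - 6.972)^2 + (-0.3 - -1.6127)^2)
= sqrt(24.7211 + 1.7231)
= 5.1424 m


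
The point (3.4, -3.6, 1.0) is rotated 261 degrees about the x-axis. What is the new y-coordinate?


Rotation about x-axis: y' = y*cos(theta) - z*sin(theta)
= -3.6 * -0.1564 - 1.0 * -0.9877
= 1.5509


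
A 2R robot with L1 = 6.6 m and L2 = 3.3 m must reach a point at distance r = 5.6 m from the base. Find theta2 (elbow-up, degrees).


cos(theta2) = (r^2 - L1^2 - L2^2) / (2*L1*L2)
cos(theta2) = (31.36 - 43.56 - 10.89) / 43.56
cos(theta2) = -0.530073
theta2 = 122.0104 degrees


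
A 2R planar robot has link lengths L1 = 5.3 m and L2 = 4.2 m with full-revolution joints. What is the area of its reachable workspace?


r_max = L1 + L2 = 9.5 m
r_min = |L1 - L2| = 1.1 m
Area = pi*(r_max^2 - r_min^2)
= pi*(90.25 - 1.21)
= pi * 89.04
= 279.7274 m^2


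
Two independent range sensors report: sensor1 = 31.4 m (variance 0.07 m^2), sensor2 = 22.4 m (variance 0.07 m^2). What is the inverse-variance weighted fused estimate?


w1 = (1/var1) / (1/var1 + 1/var2)
   = 14.2857 / (14.2857 + 14.2857) = 0.5
w2 = 1 - w1 = 0.5
fused = w1*s1 + w2*s2 = 15.7 + 11.2
= 26.9 m


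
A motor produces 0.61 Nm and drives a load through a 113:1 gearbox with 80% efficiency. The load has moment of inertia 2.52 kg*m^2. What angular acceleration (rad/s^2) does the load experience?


tau_out = tau_motor * N * eta
= 0.61 * 113 * 0.8 = 55.144 Nm
alpha = tau_out / I = 55.144 / 2.52
= 21.8825 rad/s^2


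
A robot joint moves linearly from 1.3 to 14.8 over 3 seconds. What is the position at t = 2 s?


s = t/T = 2/3 = 0.6667
p(t) = p0 + (pf-p0)*s
= 1.3 + (14.8 - 1.3) * 0.6667
= 10.3


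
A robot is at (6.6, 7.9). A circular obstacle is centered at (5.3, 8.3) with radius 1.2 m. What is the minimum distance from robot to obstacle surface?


center_dist = sqrt((6.6-5.3)^2 + (7.9-8.3)^2)
= sqrt(1.69 + 0.16)
= 1.3601
min_dist = center_dist - radius = 1.3601 - 1.2 = 0.1601 m


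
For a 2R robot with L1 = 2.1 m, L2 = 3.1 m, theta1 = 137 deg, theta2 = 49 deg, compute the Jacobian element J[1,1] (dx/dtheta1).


J[1,1] = -L1*sin(t1) - L2*sin(t1+t2)
= -2.1*sin(137) - 3.1*sin(186)
= -1.1082


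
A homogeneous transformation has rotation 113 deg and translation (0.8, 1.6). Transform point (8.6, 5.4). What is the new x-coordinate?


x' = cos(theta)*px - sin(theta)*py + tx
= -0.3907*8.6 - 0.9205*5.4 + 0.8
= -7.531


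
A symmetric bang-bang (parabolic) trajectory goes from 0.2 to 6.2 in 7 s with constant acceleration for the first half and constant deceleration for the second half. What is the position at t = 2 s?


Symmetric rest-to-rest: each phase covers (pf-p0)/2 in time T/2. 0.5*a*(T/2)^2 = (pf-p0)/2 => a = 4*(pf-p0)/T^2
a = 4*(6.2-0.2)/7^2 = 0.4898
t = 2 is in the acceleration phase (t <= T/2).
p = p0 + 0.5*a*t^2 = 0.2 + 0.5*0.4898*2^2
= 1.1796


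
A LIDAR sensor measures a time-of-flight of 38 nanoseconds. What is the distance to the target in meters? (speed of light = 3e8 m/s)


tof = 38 ns = 3.8e-08 s
dist = c * tof / 2
= 3e8 * 3.8e-08 / 2
= 5.7 m


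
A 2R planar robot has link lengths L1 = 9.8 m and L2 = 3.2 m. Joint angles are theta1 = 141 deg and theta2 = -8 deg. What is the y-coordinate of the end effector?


Convert angles to radians: theta1 = 2.4609, theta2 = -0.1396
y = L1*sin(theta1) + L2*sin(theta1+theta2)
y = 6.1673 + 2.3403
y = 8.5077


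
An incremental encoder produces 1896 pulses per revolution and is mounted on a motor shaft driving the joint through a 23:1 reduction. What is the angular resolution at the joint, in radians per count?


counts per rev = 1896
effective counts at joint = 1896 * 23 = 43608
resolution = 2*pi / 43608
= 1.4408e-04 rad/count


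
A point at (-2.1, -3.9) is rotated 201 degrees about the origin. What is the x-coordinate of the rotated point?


x' = x*cos(theta) - y*sin(theta)
cos(201 deg) = -0.9336, sin(201 deg) = -0.3584
x' = -2.1 * -0.9336 - -3.9 * -0.3584
= 1.9605 - 1.3976
= 0.5629


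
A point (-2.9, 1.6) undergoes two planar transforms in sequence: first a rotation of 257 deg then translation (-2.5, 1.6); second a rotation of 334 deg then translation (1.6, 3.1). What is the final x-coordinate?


After transform 1:
x1 = cos(257)*-2.9 - sin(257)*1.6 + -2.5 = -0.2886
y1 = sin(257)*-2.9 + cos(257)*1.6 + 1.6 = 4.0658
After transform 2:
x2 = cos(334)*-0.2886 - sin(334)*4.0658 + 1.6
= 3.1229


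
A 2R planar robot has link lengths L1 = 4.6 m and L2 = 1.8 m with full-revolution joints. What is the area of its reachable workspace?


r_max = L1 + L2 = 6.4 m
r_min = |L1 - L2| = 2.8 m
Area = pi*(r_max^2 - r_min^2)
= pi*(40.96 - 7.84)
= pi * 33.12
= 104.0495 m^2


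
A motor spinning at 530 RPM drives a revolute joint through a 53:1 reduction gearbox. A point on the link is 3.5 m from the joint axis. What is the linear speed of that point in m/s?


omega_motor = 530 * 2*pi/60 = 55.5015 rad/s
omega_joint = omega_motor / 53 = 1.0472 rad/s
v = omega_joint * r = 1.0472 * 3.5
= 3.6652 m/s


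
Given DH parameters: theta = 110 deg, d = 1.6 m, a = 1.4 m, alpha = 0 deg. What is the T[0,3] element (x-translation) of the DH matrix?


T[0,3] = a * cos(theta)
= 1.4 * cos(110 deg)
= 1.4 * -0.342
= -0.4788


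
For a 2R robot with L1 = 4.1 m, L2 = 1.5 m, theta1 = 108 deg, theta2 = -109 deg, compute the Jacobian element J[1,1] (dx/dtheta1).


J[1,1] = -L1*sin(t1) - L2*sin(t1+t2)
= -4.1*sin(108) - 1.5*sin(-1)
= -3.8732


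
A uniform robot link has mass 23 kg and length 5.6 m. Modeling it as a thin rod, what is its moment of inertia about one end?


I = (1/3) * m * L^2
= (1/3) * 23 * 5.6^2
= 0.333333 * 23 * 31.36
= 240.4267 kg*m^2


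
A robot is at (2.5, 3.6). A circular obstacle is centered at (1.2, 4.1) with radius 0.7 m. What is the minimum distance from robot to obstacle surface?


center_dist = sqrt((2.5-1.2)^2 + (3.6-4.1)^2)
= sqrt(1.69 + 0.25)
= 1.3928
min_dist = center_dist - radius = 1.3928 - 0.7 = 0.6928 m


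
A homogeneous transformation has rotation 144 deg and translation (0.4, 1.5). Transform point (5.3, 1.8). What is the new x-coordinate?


x' = cos(theta)*px - sin(theta)*py + tx
= -0.809*5.3 - 0.5878*1.8 + 0.4
= -4.9458


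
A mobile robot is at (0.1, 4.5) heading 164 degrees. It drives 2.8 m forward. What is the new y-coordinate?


y_new = y0 + d*sin(theta)
= 4.5 + 2.8*sin(164)
= 4.5 + 0.7718
= 5.2718


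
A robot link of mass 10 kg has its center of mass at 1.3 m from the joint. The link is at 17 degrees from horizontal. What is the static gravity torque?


tau = m*g*L*cos(angle)
= 10 * 9.81 * 1.3 * cos(17 deg)
= 10 * 9.81 * 1.3 * 0.9563
= 121.9575 Nm


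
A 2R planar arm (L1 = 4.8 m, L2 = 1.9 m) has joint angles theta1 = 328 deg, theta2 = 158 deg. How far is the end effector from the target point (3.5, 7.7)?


End effector via forward kinematics:
x = L1*cos(t1) + L2*cos(t1+t2) = 2.9538
y = L1*sin(t1) + L2*sin(t1+t2) = -1.0065
Distance to target:
d = sqrt((3.5 - 2.9538)^2 + (7.7 - -1.0065)^2)
= sqrt(0.2983 + 75.8028)
= 8.7236 m


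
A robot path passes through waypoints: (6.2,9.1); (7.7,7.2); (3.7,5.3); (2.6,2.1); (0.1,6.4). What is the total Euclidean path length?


Segment lengths:
  seg1 = sqrt((1.5)^2 + (-1.9)^2) = 2.4207
  seg2 = sqrt((-4.0)^2 + (-1.9)^2) = 4.4283
  seg3 = sqrt((-1.1)^2 + (-3.2)^2) = 3.3838
  seg4 = sqrt((-2.5)^2 + (4.3)^2) = 4.9739
Total = 15.2068


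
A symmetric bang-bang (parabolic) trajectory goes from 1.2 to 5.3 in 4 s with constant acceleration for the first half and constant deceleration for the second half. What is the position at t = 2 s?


Symmetric rest-to-rest: each phase covers (pf-p0)/2 in time T/2. 0.5*a*(T/2)^2 = (pf-p0)/2 => a = 4*(pf-p0)/T^2
a = 4*(5.3-1.2)/4^2 = 1.025
t = 2 is in the acceleration phase (t <= T/2).
p = p0 + 0.5*a*t^2 = 1.2 + 0.5*1.025*2^2
= 3.25


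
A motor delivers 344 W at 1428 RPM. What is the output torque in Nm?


omega = 1428 * 2*pi/60 = 149.5398 rad/s
tau = P / omega = 344 / 149.5398
= 2.3004 Nm


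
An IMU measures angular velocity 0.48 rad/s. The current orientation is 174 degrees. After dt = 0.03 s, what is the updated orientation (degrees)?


delta_theta = w * dt = 0.48 * 0.03 = 0.0144 rad
= 0.8251 deg
theta_new = 174 + 0.8251 = 174.8251 deg


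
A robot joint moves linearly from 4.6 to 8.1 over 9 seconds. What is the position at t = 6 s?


s = t/T = 6/9 = 0.6667
p(t) = p0 + (pf-p0)*s
= 4.6 + (8.1 - 4.6) * 0.6667
= 6.9333


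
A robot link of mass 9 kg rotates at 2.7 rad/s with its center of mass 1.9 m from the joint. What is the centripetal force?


F = m * omega^2 * r
= 9 * 2.7^2 * 1.9
= 9 * 7.29 * 1.9
= 124.659 N


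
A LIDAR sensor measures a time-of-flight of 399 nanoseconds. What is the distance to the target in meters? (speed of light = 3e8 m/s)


tof = 399 ns = 3.99e-07 s
dist = c * tof / 2
= 3e8 * 3.99e-07 / 2
= 59.85 m


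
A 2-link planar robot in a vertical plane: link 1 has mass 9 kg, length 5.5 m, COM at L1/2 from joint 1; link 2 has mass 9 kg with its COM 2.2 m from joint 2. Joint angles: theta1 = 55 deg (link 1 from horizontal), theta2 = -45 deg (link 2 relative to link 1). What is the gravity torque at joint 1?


Horizontal distance from joint 1 to link-1 COM:
  x_c1 = (L1/2)*cos(t1) = 2.75 * 0.5736 = 1.5773 m
Horizontal distance from joint 1 to link-2 COM:
  x_c2 = L1*cos(t1) + Lc2*cos(t1+t2)
       = 5.5*0.5736 + 2.2*0.9848 = 5.3212 m
tau1 = m1*g*x_c1 + m2*g*x_c2
     = 9*9.81*1.5773 + 9*9.81*5.3212
     = 139.2629 + 469.8129
     = 609.0759 Nm


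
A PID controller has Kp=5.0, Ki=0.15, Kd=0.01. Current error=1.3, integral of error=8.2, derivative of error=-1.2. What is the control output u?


u = Kp*e + Ki*int(e) + Kd*de/dt
= 5.0*1.3 + 0.15*8.2 + 0.01*(-1.2)
= 6.5 + 1.23 + -0.012
= 7.718


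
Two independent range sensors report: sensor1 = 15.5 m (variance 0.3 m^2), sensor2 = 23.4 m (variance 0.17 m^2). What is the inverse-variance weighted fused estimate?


w1 = (1/var1) / (1/var1 + 1/var2)
   = 3.3333 / (3.3333 + 5.8824) = 0.3617
w2 = 1 - w1 = 0.6383
fused = w1*s1 + w2*s2 = 5.6064 + 14.9362
= 20.5426 m


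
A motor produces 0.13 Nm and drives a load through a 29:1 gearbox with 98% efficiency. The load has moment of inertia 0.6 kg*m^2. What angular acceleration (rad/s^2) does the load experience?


tau_out = tau_motor * N * eta
= 0.13 * 29 * 0.98 = 3.6946 Nm
alpha = tau_out / I = 3.6946 / 0.6
= 6.1577 rad/s^2


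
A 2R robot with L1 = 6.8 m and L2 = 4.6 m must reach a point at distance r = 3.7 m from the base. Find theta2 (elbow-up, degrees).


cos(theta2) = (r^2 - L1^2 - L2^2) / (2*L1*L2)
cos(theta2) = (13.69 - 46.24 - 21.16) / 62.56
cos(theta2) = -0.858536
theta2 = 149.1526 degrees


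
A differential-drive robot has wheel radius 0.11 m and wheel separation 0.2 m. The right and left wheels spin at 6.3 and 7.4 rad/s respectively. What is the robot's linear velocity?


vR = r*wR = 0.11*6.3 = 0.693 m/s
vL = r*wL = 0.11*7.4 = 0.814 m/s
v = (vR+vL)/2 = 0.7535 m/s
omega = (vR-vL)/L = -0.605 rad/s
linear velocity = 0.7535 m/s


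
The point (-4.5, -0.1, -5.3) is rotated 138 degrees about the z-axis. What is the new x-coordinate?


Rotation about z-axis: x' = x*cos(theta) - y*sin(theta)
= -4.5 * -0.7431 - -0.1 * 0.6691
= 3.4111


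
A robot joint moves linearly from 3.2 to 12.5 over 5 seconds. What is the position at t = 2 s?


s = t/T = 2/5 = 0.4
p(t) = p0 + (pf-p0)*s
= 3.2 + (12.5 - 3.2) * 0.4
= 6.92


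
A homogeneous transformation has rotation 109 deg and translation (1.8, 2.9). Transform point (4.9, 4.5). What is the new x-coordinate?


x' = cos(theta)*px - sin(theta)*py + tx
= -0.3256*4.9 - 0.9455*4.5 + 1.8
= -4.0501


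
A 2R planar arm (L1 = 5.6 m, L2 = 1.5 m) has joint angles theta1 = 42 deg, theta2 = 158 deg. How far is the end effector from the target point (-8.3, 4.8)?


End effector via forward kinematics:
x = L1*cos(t1) + L2*cos(t1+t2) = 2.7521
y = L1*sin(t1) + L2*sin(t1+t2) = 3.2341
Distance to target:
d = sqrt((-8.3 - 2.7521)^2 + (4.8 - 3.2341)^2)
= sqrt(122.1483 + 2.452)
= 11.1625 m


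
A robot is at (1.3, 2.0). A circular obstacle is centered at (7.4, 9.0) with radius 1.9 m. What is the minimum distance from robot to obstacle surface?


center_dist = sqrt((1.3-7.4)^2 + (2.0-9.0)^2)
= sqrt(37.21 + 49.0)
= 9.2849
min_dist = center_dist - radius = 9.2849 - 1.9 = 7.3849 m


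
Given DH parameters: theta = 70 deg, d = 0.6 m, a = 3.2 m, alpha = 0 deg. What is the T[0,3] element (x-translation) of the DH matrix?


T[0,3] = a * cos(theta)
= 3.2 * cos(70 deg)
= 3.2 * 0.342
= 1.0945


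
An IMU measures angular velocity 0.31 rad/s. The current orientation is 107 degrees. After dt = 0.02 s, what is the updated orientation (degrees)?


delta_theta = w * dt = 0.31 * 0.02 = 0.0062 rad
= 0.3552 deg
theta_new = 107 + 0.3552 = 107.3552 deg


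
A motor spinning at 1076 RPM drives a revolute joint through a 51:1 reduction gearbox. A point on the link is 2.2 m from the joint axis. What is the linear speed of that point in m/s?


omega_motor = 1076 * 2*pi/60 = 112.6785 rad/s
omega_joint = omega_motor / 51 = 2.2094 rad/s
v = omega_joint * r = 2.2094 * 2.2
= 4.8606 m/s


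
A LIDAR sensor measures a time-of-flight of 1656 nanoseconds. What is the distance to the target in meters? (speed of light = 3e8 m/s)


tof = 1656 ns = 1.656e-06 s
dist = c * tof / 2
= 3e8 * 1.656e-06 / 2
= 248.4 m


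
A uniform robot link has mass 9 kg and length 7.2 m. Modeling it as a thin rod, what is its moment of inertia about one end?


I = (1/3) * m * L^2
= (1/3) * 9 * 7.2^2
= 0.333333 * 9 * 51.84
= 155.52 kg*m^2
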